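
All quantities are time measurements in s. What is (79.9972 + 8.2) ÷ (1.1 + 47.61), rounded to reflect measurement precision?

1.81

79.9972 + 8.2 = 88.1972, limited to 1 d.p. → 3 s.f.; 1.1 + 47.61 = 48.71, limited to 1 d.p. → 3 s.f.
Carrying full precision, 88.1972 ÷ 48.71 = 1.81065900226…; keep min(3, 3) = 3 s.f.
Rounded to 3 significant figures: 1.81.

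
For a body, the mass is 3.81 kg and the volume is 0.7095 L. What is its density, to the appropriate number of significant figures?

5.37 kg/L

density = 3.81 kg ÷ 0.7095 L = 5.36997885835… kg/L.
3.81 has 3 significant figures; 0.7095 has 4.
Division/multiplication keeps the fewest: 3 significant figures.
Rounded: 5.37 kg/L.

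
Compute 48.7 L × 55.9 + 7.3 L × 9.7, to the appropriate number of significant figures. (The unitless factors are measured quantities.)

2.79 × 10³ L

48.7 × 55.9 = 2722.33 → 2.72 × 10³ L (3 s.f., last digit at the 10^1 place).
7.3 × 9.7 = 70.81 → 71 L (2 s.f., last digit at the 10^0 place).
Sum: 2793.14 L; keep the coarser place, 10^1.
Result: 2.79 × 10³ L.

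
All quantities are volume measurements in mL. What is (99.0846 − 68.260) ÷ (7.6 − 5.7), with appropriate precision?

16

99.0846 − 68.260 = 30.8246, limited to 3 d.p. → 5 s.f.; 7.6 − 5.7 = 1.9, limited to 1 d.p. → 2 s.f.
Carrying full precision, 30.8246 ÷ 1.9 = 16.2234736842…; keep min(5, 2) = 2 s.f.
Rounded to 2 significant figures: 16.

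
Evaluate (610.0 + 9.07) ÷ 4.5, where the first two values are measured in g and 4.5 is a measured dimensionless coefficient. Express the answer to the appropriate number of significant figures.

610.0 g + 9.07 g = 619.07 g; the sum is limited to 1 decimal place (4 s.f.).
Carrying full precision, 619.07 ÷ 4.5 = 137.571111111… g; 4.5 has 2 s.f., so the result keeps min(4, 2) = 2 s.f.
Rounded to 2 significant figures: 1.4 × 10^2 g.

1.4 × 10^2 g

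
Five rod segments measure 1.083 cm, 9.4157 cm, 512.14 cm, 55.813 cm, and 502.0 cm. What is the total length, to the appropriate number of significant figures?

1080.5 cm

1.083 cm + 9.4157 cm + 512.14 cm + 55.813 cm + 502.0 cm = 1080.4517 cm.
Addition/subtraction keeps the fewest decimal places: 1.083 → 3 decimal places, 9.4157 → 4 decimal places, 512.14 → 2 decimal places, 55.813 → 3 decimal places, 502.0 → 1 decimal place; limit is 1.
Rounded to 1 decimal place: 1080.5 cm.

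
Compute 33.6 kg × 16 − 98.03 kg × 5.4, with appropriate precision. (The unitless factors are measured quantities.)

33.6 × 16 = 537.6 → 5.4 × 10² kg (2 s.f., last digit at the 10^1 place).
98.03 × 5.4 = 529.362 → 5.3 × 10² kg (2 s.f., last digit at the 10^1 place).
Difference: 8.238 kg; keep the coarser place, 10^1.
Result: 1 × 10¹ kg.

1 × 10¹ kg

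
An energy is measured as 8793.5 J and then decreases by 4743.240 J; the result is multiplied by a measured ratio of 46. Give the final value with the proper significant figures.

8793.5 J − 4743.240 J = 4050.260 J; the difference is limited to 1 decimal place (5 s.f.).
Carrying full precision, 4050.260 × 46 = 186311.96 J; 46 has 2 s.f., so the result keeps min(5, 2) = 2 s.f.
Rounded to 2 significant figures: 1.9 × 10^5 J.

1.9 × 10^5 J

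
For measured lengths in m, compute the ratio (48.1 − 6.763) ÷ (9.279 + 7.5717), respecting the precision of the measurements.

2.45

48.1 − 6.763 = 41.337, limited to 1 d.p. → 3 s.f.; 9.279 + 7.5717 = 16.8507, limited to 3 d.p. → 5 s.f.
Carrying full precision, 41.337 ÷ 16.8507 = 2.45313251082…; keep min(3, 5) = 3 s.f.
Rounded to 3 significant figures: 2.45.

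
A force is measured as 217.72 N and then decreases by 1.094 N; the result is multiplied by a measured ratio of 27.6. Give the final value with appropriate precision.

217.72 N − 1.094 N = 216.626 N; the difference is limited to 2 decimal places (5 s.f.).
Carrying full precision, 216.626 × 27.6 = 5978.8776 N; 27.6 has 3 s.f., so the result keeps min(5, 3) = 3 s.f.
Rounded to 3 significant figures: 5.98 × 10^3 N.

5.98 × 10^3 N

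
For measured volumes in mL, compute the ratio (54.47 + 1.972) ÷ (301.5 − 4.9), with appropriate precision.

54.47 + 1.972 = 56.442, limited to 2 d.p. → 4 s.f.; 301.5 − 4.9 = 296.6, limited to 1 d.p. → 4 s.f.
Carrying full precision, 56.442 ÷ 296.6 = 0.190296695887…; keep min(4, 4) = 4 s.f.
Rounded to 4 significant figures: 0.1903.

0.1903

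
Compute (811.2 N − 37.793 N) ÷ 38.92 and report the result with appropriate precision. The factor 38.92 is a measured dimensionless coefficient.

811.2 N − 37.793 N = 773.407 N; the difference is limited to 1 decimal place (4 s.f.).
Carrying full precision, 773.407 ÷ 38.92 = 19.8717112025… N; 38.92 has 4 s.f., so the result keeps min(4, 4) = 4 s.f.
Rounded to 4 significant figures: 19.87 N.

19.87 N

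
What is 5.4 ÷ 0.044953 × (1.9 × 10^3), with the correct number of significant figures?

2.3 × 10^5

5.4 ÷ 0.044953 × (1.9 × 10^3) = 228238.38231…
Multiplication/division keeps the fewest significant figures: 5.4 → 2 s.f., 0.044953 → 5 s.f., 1.9 × 10^3 → 2 s.f.; limit is 2.
Rounded to 2 significant figures: 2.3 × 10^5.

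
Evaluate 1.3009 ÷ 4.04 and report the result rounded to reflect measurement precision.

1.3009 ÷ 4.04 = 0.322004950495…
Multiplication/division keeps the fewest significant figures: 1.3009 → 5 s.f., 4.04 → 3 s.f.; limit is 3.
Rounded to 3 significant figures: 3.22 × 10^-1.

3.22 × 10^-1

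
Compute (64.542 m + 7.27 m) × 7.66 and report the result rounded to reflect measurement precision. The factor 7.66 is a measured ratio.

550. m

64.542 m + 7.27 m = 71.812 m; the sum is limited to 2 decimal places (4 s.f.).
Carrying full precision, 71.812 × 7.66 = 550.07992 m; 7.66 has 3 s.f., so the result keeps min(4, 3) = 3 s.f.
Rounded to 3 significant figures: 550. m.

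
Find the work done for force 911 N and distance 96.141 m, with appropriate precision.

work done = 911 N × 96.141 m = 87584.451 J.
911 has 3 significant figures; 96.141 has 5.
Division/multiplication keeps the fewest: 3 significant figures.
Rounded: 8.76 × 10^4 J.

8.76 × 10^4 J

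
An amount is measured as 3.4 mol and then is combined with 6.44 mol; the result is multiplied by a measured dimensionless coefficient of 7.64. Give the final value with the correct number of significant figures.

75 mol

3.4 mol + 6.44 mol = 9.84 mol; the sum is limited to 1 decimal place (2 s.f.).
Carrying full precision, 9.84 × 7.64 = 75.1776 mol; 7.64 has 3 s.f., so the result keeps min(2, 3) = 2 s.f.
Rounded to 2 significant figures: 75 mol.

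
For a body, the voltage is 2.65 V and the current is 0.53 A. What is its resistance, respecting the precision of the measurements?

resistance = 2.65 V ÷ 0.53 A = 5 Ω.
2.65 has 3 significant figures; 0.53 has 2.
Division/multiplication keeps the fewest: 2 significant figures.
Rounded: 5.0 Ω.

5.0 Ω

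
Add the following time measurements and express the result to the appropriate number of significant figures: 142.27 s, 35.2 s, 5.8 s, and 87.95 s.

142.27 s + 35.2 s + 5.8 s + 87.95 s = 271.22 s.
Addition/subtraction keeps the fewest decimal places: 142.27 → 2 decimal places, 35.2 → 1 decimal place, 5.8 → 1 decimal place, 87.95 → 2 decimal places; limit is 1.
Rounded to 1 decimal place: 2.712 × 10^2 s.

2.712 × 10^2 s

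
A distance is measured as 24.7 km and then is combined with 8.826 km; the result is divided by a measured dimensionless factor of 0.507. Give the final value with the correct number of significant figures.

24.7 km + 8.826 km = 33.526 km; the sum is limited to 1 decimal place (3 s.f.).
Carrying full precision, 33.526 ÷ 0.507 = 66.1262327416… km; 0.507 has 3 s.f., so the result keeps min(3, 3) = 3 s.f.
Rounded to 3 significant figures: 66.1 km.

66.1 km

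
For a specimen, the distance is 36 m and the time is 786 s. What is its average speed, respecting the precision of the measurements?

0.046 m/s

average speed = 36 m ÷ 786 s = 0.0458015267176… m/s.
36 has 2 significant figures; 786 has 3.
Division/multiplication keeps the fewest: 2 significant figures.
Rounded: 0.046 m/s.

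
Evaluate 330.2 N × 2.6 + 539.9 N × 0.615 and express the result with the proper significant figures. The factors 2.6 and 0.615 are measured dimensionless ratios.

1.19 × 10³ N

330.2 × 2.6 = 858.52 → 8.6 × 10² N (2 s.f., last digit at the 10^1 place).
539.9 × 0.615 = 332.0385 → 332 N (3 s.f., last digit at the 10^0 place).
Sum: 1190.5585 N; keep the coarser place, 10^1.
Result: 1.19 × 10³ N.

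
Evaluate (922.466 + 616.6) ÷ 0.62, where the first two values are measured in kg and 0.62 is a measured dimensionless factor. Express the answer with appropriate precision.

922.466 kg + 616.6 kg = 1539.066 kg; the sum is limited to 1 decimal place (5 s.f.).
Carrying full precision, 1539.066 ÷ 0.62 = 2482.36451613… kg; 0.62 has 2 s.f., so the result keeps min(5, 2) = 2 s.f.
Rounded to 2 significant figures: 2.5 × 10^3 kg.

2.5 × 10^3 kg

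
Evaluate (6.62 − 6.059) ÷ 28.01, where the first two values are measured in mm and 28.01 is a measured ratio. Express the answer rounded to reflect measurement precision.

2.0 × 10⁻² mm

6.62 mm − 6.059 mm = 0.561 mm; the difference is limited to 2 decimal places (2 s.f.).
Carrying full precision, 0.561 ÷ 28.01 = 0.0200285612281… mm; 28.01 has 4 s.f., so the result keeps min(2, 4) = 2 s.f.
Rounded to 2 significant figures: 2.0 × 10⁻² mm.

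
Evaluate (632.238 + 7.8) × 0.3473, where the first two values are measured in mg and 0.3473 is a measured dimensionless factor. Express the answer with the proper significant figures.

222.3 mg

632.238 mg + 7.8 mg = 640.038 mg; the sum is limited to 1 decimal place (4 s.f.).
Carrying full precision, 640.038 × 0.3473 = 222.2851974 mg; 0.3473 has 4 s.f., so the result keeps min(4, 4) = 4 s.f.
Rounded to 4 significant figures: 222.3 mg.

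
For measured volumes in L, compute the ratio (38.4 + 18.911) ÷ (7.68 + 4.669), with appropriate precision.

38.4 + 18.911 = 57.311, limited to 1 d.p. → 3 s.f.; 7.68 + 4.669 = 12.349, limited to 2 d.p. → 4 s.f.
Carrying full precision, 57.311 ÷ 12.349 = 4.64094258644…; keep min(3, 4) = 3 s.f.
Rounded to 3 significant figures: 4.64.

4.64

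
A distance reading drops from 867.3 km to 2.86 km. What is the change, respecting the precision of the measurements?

867.3 km − 2.86 km = 864.44 km.
Addition/subtraction keeps the fewest decimal places: 867.3 → 1 decimal place, 2.86 → 2 decimal places; limit is 1.
Rounded to 1 decimal place: 864.4 km.

864.4 km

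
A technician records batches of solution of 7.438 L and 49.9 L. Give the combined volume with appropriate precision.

57.3 L

7.438 L + 49.9 L = 57.338 L.
Addition/subtraction keeps the fewest decimal places: 7.438 → 3 decimal places, 49.9 → 1 decimal place; limit is 1.
Rounded to 1 decimal place: 57.3 L.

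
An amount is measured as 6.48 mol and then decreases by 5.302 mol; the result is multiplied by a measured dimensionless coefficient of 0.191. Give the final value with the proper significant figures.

2.25 × 10⁻¹ mol

6.48 mol − 5.302 mol = 1.178 mol; the difference is limited to 2 decimal places (3 s.f.).
Carrying full precision, 1.178 × 0.191 = 0.224998 mol; 0.191 has 3 s.f., so the result keeps min(3, 3) = 3 s.f.
Rounded to 3 significant figures: 2.25 × 10⁻¹ mol.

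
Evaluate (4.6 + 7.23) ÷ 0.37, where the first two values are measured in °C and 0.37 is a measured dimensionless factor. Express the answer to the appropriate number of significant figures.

4.6 °C + 7.23 °C = 11.83 °C; the sum is limited to 1 decimal place (3 s.f.).
Carrying full precision, 11.83 ÷ 0.37 = 31.972972973… °C; 0.37 has 2 s.f., so the result keeps min(3, 2) = 2 s.f.
Rounded to 2 significant figures: 32 °C.

32 °C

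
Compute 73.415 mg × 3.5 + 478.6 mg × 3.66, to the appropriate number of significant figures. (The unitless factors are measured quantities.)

2.01 × 10^3 mg

73.415 × 3.5 = 256.9525 → 2.6 × 10^2 mg (2 s.f., last digit at the 10^1 place).
478.6 × 3.66 = 1751.676 → 1.75 × 10^3 mg (3 s.f., last digit at the 10^1 place).
Sum: 2008.6285 mg; keep the coarser place, 10^1.
Result: 2.01 × 10^3 mg.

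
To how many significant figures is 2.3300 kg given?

5

2.3300: trailing zeros after a decimal point are significant.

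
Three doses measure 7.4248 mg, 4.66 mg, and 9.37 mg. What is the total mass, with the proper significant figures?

21.45 mg

7.4248 mg + 4.66 mg + 9.37 mg = 21.4548 mg.
Addition/subtraction keeps the fewest decimal places: 7.4248 → 4 decimal places, 4.66 → 2 decimal places, 9.37 → 2 decimal places; limit is 2.
Rounded to 2 decimal places: 21.45 mg.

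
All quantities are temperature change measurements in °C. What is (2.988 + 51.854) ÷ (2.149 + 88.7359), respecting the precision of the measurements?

2.988 + 51.854 = 54.842, limited to 3 d.p. → 5 s.f.; 2.149 + 88.7359 = 90.8849, limited to 3 d.p. → 5 s.f.
Carrying full precision, 54.842 ÷ 90.8849 = 0.603422570746…; keep min(5, 5) = 5 s.f.
Rounded to 5 significant figures: 0.60342.

0.60342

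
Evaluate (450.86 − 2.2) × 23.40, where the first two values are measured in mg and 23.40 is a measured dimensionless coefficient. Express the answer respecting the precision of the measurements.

1.050 × 10^4 mg

450.86 mg − 2.2 mg = 448.66 mg; the difference is limited to 1 decimal place (4 s.f.).
Carrying full precision, 448.66 × 23.40 = 10498.644 mg; 23.40 has 4 s.f., so the result keeps min(4, 4) = 4 s.f.
Rounded to 4 significant figures: 1.050 × 10^4 mg.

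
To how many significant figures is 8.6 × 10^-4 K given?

2

8.6 × 10^-4: in scientific notation every digit of the coefficient is significant.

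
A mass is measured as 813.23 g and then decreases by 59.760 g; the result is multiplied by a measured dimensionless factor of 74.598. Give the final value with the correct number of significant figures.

813.23 g − 59.760 g = 753.470 g; the difference is limited to 2 decimal places (5 s.f.).
Carrying full precision, 753.470 × 74.598 = 56207.35506 g; 74.598 has 5 s.f., so the result keeps min(5, 5) = 5 s.f.
Rounded to 5 significant figures: 5.6207 × 10⁴ g.

5.6207 × 10⁴ g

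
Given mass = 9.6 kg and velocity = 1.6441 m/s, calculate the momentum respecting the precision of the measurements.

16 kg·m/s

momentum = 9.6 kg × 1.6441 m/s = 15.78336 kg·m/s.
9.6 has 2 significant figures; 1.6441 has 5.
Division/multiplication keeps the fewest: 2 significant figures.
Rounded: 16 kg·m/s.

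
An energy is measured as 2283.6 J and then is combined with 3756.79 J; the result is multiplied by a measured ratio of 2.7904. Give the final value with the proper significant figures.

1.6855 × 10⁴ J

2283.6 J + 3756.79 J = 6040.39 J; the sum is limited to 1 decimal place (5 s.f.).
Carrying full precision, 6040.39 × 2.7904 = 16855.104256 J; 2.7904 has 5 s.f., so the result keeps min(5, 5) = 5 s.f.
Rounded to 5 significant figures: 1.6855 × 10⁴ J.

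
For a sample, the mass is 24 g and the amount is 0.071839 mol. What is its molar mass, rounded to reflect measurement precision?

molar mass = 24 g ÷ 0.071839 mol = 334.08037417… g/mol.
24 has 2 significant figures; 0.071839 has 5.
Division/multiplication keeps the fewest: 2 significant figures.
Rounded: 3.3 × 10^2 g/mol.

3.3 × 10^2 g/mol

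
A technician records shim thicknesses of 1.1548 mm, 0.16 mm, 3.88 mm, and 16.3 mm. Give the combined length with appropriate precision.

21.5 mm

1.1548 mm + 0.16 mm + 3.88 mm + 16.3 mm = 21.4948 mm.
Addition/subtraction keeps the fewest decimal places: 1.1548 → 4 decimal places, 0.16 → 2 decimal places, 3.88 → 2 decimal places, 16.3 → 1 decimal place; limit is 1.
Rounded to 1 decimal place: 21.5 mm.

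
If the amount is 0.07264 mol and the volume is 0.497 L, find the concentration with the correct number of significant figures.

0.146 mol/L

concentration = 0.07264 mol ÷ 0.497 L = 0.14615694165… mol/L.
0.07264 has 4 significant figures; 0.497 has 3.
Division/multiplication keeps the fewest: 3 significant figures.
Rounded: 0.146 mol/L.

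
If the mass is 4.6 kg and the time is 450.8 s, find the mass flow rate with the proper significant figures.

mass flow rate = 4.6 kg ÷ 450.8 s = 0.0102040816327… kg/s.
4.6 has 2 significant figures; 450.8 has 4.
Division/multiplication keeps the fewest: 2 significant figures.
Rounded: 1.0 × 10⁻² kg/s.

1.0 × 10⁻² kg/s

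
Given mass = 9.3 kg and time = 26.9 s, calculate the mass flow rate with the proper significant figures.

mass flow rate = 9.3 kg ÷ 26.9 s = 0.345724907063… kg/s.
9.3 has 2 significant figures; 26.9 has 3.
Division/multiplication keeps the fewest: 2 significant figures.
Rounded: 0.35 kg/s.

0.35 kg/s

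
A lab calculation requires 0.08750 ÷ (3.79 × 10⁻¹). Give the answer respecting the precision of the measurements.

0.231

0.08750 ÷ (3.79 × 10⁻¹) = 0.230870712401…
Multiplication/division keeps the fewest significant figures: 0.08750 → 4 s.f., 3.79 × 10⁻¹ → 3 s.f.; limit is 3.
Rounded to 3 significant figures: 0.231.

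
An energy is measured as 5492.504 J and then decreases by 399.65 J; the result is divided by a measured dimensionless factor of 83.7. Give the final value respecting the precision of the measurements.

60.8 J

5492.504 J − 399.65 J = 5092.854 J; the difference is limited to 2 decimal places (6 s.f.).
Carrying full precision, 5092.854 ÷ 83.7 = 60.8465232975… J; 83.7 has 3 s.f., so the result keeps min(6, 3) = 3 s.f.
Rounded to 3 significant figures: 60.8 J.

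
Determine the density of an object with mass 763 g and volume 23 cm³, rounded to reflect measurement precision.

density = 763 g ÷ 23 cm³ = 33.1739130435… g/cm³.
763 has 3 significant figures; 23 has 2.
Division/multiplication keeps the fewest: 2 significant figures.
Rounded: 33 g/cm³.

33 g/cm³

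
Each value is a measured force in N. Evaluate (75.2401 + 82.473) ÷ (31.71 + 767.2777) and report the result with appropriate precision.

0.19739

75.2401 + 82.473 = 157.7131, limited to 3 d.p. → 6 s.f.; 31.71 + 767.2777 = 798.9877, limited to 2 d.p. → 5 s.f.
Carrying full precision, 157.7131 ÷ 798.9877 = 0.197391148825…; keep min(6, 5) = 5 s.f.
Rounded to 5 significant figures: 0.19739.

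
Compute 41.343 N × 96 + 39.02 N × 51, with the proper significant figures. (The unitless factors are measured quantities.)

6.0 × 10^3 N

41.343 × 96 = 3968.928 → 4.0 × 10^3 N (2 s.f., last digit at the 10^2 place).
39.02 × 51 = 1990.02 → 2.0 × 10^3 N (2 s.f., last digit at the 10^2 place).
Sum: 5958.948 N; keep the coarser place, 10^2.
Result: 6.0 × 10^3 N.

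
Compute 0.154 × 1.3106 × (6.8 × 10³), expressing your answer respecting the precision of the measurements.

0.154 × 1.3106 × (6.8 × 10³) = 1372.46032
Multiplication/division keeps the fewest significant figures: 0.154 → 3 s.f., 1.3106 → 5 s.f., 6.8 × 10³ → 2 s.f.; limit is 2.
Rounded to 2 significant figures: 1.4 × 10³.

1.4 × 10³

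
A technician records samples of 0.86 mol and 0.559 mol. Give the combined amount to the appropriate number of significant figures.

0.86 mol + 0.559 mol = 1.419 mol.
Addition/subtraction keeps the fewest decimal places: 0.86 → 2 decimal places, 0.559 → 3 decimal places; limit is 2.
Rounded to 2 decimal places: 1.42 mol.

1.42 mol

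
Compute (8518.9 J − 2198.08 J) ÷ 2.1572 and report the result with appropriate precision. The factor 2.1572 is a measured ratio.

8518.9 J − 2198.08 J = 6320.82 J; the difference is limited to 1 decimal place (5 s.f.).
Carrying full precision, 6320.82 ÷ 2.1572 = 2930.10383831… J; 2.1572 has 5 s.f., so the result keeps min(5, 5) = 5 s.f.
Rounded to 5 significant figures: 2930.1 J.

2930.1 J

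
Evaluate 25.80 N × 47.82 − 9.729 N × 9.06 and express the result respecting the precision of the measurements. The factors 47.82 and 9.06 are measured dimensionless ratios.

25.80 × 47.82 = 1233.756 → 1234 N (4 s.f., last digit at the 10^0 place).
9.729 × 9.06 = 88.14474 → 88.1 N (3 s.f., last digit at the 10^-1 place).
Difference: 1145.61126 N; keep the coarser place, 10^0.
Result: 1146 N.

1146 N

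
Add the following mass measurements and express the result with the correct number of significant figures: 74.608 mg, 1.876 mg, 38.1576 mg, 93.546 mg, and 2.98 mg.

211.17 mg

74.608 mg + 1.876 mg + 38.1576 mg + 93.546 mg + 2.98 mg = 211.1676 mg.
Addition/subtraction keeps the fewest decimal places: 74.608 → 3 decimal places, 1.876 → 3 decimal places, 38.1576 → 4 decimal places, 93.546 → 3 decimal places, 2.98 → 2 decimal places; limit is 2.
Rounded to 2 decimal places: 211.17 mg.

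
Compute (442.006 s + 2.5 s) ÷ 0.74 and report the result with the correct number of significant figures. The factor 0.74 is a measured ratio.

442.006 s + 2.5 s = 444.506 s; the sum is limited to 1 decimal place (4 s.f.).
Carrying full precision, 444.506 ÷ 0.74 = 600.683783784… s; 0.74 has 2 s.f., so the result keeps min(4, 2) = 2 s.f.
Rounded to 2 significant figures: 6.0 × 10² s.

6.0 × 10² s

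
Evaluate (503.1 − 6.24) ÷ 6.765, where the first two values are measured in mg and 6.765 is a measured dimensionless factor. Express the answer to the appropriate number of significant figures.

503.1 mg − 6.24 mg = 496.86 mg; the difference is limited to 1 decimal place (4 s.f.).
Carrying full precision, 496.86 ÷ 6.765 = 73.4456762749… mg; 6.765 has 4 s.f., so the result keeps min(4, 4) = 4 s.f.
Rounded to 4 significant figures: 73.45 mg.

73.45 mg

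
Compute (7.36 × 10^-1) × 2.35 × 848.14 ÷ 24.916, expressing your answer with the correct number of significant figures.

58.9

(7.36 × 10^-1) × 2.35 × 848.14 ÷ 24.916 = 58.875539573…
Multiplication/division keeps the fewest significant figures: 7.36 × 10^-1 → 3 s.f., 2.35 → 3 s.f., 848.14 → 5 s.f., 24.916 → 5 s.f.; limit is 3.
Rounded to 3 significant figures: 58.9.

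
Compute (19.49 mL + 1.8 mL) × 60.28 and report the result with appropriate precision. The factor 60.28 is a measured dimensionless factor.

1.28 × 10^3 mL

19.49 mL + 1.8 mL = 21.29 mL; the sum is limited to 1 decimal place (3 s.f.).
Carrying full precision, 21.29 × 60.28 = 1283.3612 mL; 60.28 has 4 s.f., so the result keeps min(3, 4) = 3 s.f.
Rounded to 3 significant figures: 1.28 × 10^3 mL.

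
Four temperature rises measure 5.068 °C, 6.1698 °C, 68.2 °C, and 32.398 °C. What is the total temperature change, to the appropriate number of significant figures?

5.068 °C + 6.1698 °C + 68.2 °C + 32.398 °C = 111.8358 °C.
Addition/subtraction keeps the fewest decimal places: 5.068 → 3 decimal places, 6.1698 → 4 decimal places, 68.2 → 1 decimal place, 32.398 → 3 decimal places; limit is 1.
Rounded to 1 decimal place: 111.8 °C.

111.8 °C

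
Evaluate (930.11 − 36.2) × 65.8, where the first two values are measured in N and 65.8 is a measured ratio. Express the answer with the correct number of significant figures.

930.11 N − 36.2 N = 893.91 N; the difference is limited to 1 decimal place (4 s.f.).
Carrying full precision, 893.91 × 65.8 = 58819.278 N; 65.8 has 3 s.f., so the result keeps min(4, 3) = 3 s.f.
Rounded to 3 significant figures: 5.88 × 10⁴ N.

5.88 × 10⁴ N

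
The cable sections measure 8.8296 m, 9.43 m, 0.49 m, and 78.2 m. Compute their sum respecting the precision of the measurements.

96.9 m

8.8296 m + 9.43 m + 0.49 m + 78.2 m = 96.9496 m.
Addition/subtraction keeps the fewest decimal places: 8.8296 → 4 decimal places, 9.43 → 2 decimal places, 0.49 → 2 decimal places, 78.2 → 1 decimal place; limit is 1.
Rounded to 1 decimal place: 96.9 m.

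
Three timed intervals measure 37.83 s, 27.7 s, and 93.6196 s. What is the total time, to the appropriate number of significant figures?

37.83 s + 27.7 s + 93.6196 s = 159.1496 s.
Addition/subtraction keeps the fewest decimal places: 37.83 → 2 decimal places, 27.7 → 1 decimal place, 93.6196 → 4 decimal places; limit is 1.
Rounded to 1 decimal place: 159.1 s.

159.1 s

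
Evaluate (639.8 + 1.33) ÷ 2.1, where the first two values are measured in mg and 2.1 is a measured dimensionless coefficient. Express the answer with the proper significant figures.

639.8 mg + 1.33 mg = 641.13 mg; the sum is limited to 1 decimal place (4 s.f.).
Carrying full precision, 641.13 ÷ 2.1 = 305.3 mg; 2.1 has 2 s.f., so the result keeps min(4, 2) = 2 s.f.
Rounded to 2 significant figures: 3.1 × 10² mg.

3.1 × 10² mg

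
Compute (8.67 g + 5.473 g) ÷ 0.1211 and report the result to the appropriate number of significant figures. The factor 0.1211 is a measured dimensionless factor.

8.67 g + 5.473 g = 14.143 g; the sum is limited to 2 decimal places (4 s.f.).
Carrying full precision, 14.143 ÷ 0.1211 = 116.787778695… g; 0.1211 has 4 s.f., so the result keeps min(4, 4) = 4 s.f.
Rounded to 4 significant figures: 1.168 × 10² g.

1.168 × 10² g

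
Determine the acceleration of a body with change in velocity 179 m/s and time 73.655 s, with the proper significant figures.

2.43 m/s²

acceleration = 179 m/s ÷ 73.655 s = 2.43024913448… m/s².
179 has 3 significant figures; 73.655 has 5.
Division/multiplication keeps the fewest: 3 significant figures.
Rounded: 2.43 m/s².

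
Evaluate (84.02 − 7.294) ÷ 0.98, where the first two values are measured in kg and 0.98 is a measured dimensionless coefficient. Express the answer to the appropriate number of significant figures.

78 kg

84.02 kg − 7.294 kg = 76.726 kg; the difference is limited to 2 decimal places (4 s.f.).
Carrying full precision, 76.726 ÷ 0.98 = 78.2918367347… kg; 0.98 has 2 s.f., so the result keeps min(4, 2) = 2 s.f.
Rounded to 2 significant figures: 78 kg.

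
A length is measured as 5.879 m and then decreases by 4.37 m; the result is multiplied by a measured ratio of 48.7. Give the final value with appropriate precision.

73.5 m

5.879 m − 4.37 m = 1.509 m; the difference is limited to 2 decimal places (3 s.f.).
Carrying full precision, 1.509 × 48.7 = 73.4883 m; 48.7 has 3 s.f., so the result keeps min(3, 3) = 3 s.f.
Rounded to 3 significant figures: 73.5 m.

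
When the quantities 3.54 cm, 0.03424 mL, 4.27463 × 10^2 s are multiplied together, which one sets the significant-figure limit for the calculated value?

3.54 cm

3.54 cm → 3 s.f.; 0.03424 mL → 4 s.f.; 4.27463 × 10^2 s → 6 s.f.
The fewest is 3 significant figures, from 3.54 cm.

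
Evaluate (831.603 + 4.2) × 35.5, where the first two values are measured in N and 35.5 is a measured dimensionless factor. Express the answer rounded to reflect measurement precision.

831.603 N + 4.2 N = 835.803 N; the sum is limited to 1 decimal place (4 s.f.).
Carrying full precision, 835.803 × 35.5 = 29671.0065 N; 35.5 has 3 s.f., so the result keeps min(4, 3) = 3 s.f.
Rounded to 3 significant figures: 2.97 × 10^4 N.

2.97 × 10^4 N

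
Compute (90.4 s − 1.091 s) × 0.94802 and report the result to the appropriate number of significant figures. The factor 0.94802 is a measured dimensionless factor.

84.7 s

90.4 s − 1.091 s = 89.309 s; the difference is limited to 1 decimal place (3 s.f.).
Carrying full precision, 89.309 × 0.94802 = 84.66671818 s; 0.94802 has 5 s.f., so the result keeps min(3, 5) = 3 s.f.
Rounded to 3 significant figures: 84.7 s.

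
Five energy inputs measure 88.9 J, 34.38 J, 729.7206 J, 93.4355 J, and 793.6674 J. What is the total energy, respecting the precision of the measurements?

1740.1 J

88.9 J + 34.38 J + 729.7206 J + 93.4355 J + 793.6674 J = 1740.1035 J.
Addition/subtraction keeps the fewest decimal places: 88.9 → 1 decimal place, 34.38 → 2 decimal places, 729.7206 → 4 decimal places, 93.4355 → 4 decimal places, 793.6674 → 4 decimal places; limit is 1.
Rounded to 1 decimal place: 1740.1 J.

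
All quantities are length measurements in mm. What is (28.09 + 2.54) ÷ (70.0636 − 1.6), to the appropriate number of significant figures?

28.09 + 2.54 = 30.63, limited to 2 d.p. → 4 s.f.; 70.0636 − 1.6 = 68.4636, limited to 1 d.p. → 3 s.f.
Carrying full precision, 30.63 ÷ 68.4636 = 0.447391022383…; keep min(4, 3) = 3 s.f.
Rounded to 3 significant figures: 0.447.

0.447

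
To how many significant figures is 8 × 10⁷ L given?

8 × 10⁷: in scientific notation every digit of the coefficient is significant.

1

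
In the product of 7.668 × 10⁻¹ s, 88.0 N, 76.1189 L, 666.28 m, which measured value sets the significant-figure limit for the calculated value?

88.0 N

7.668 × 10⁻¹ s → 4 s.f.; 88.0 N → 3 s.f.; 76.1189 L → 6 s.f.; 666.28 m → 5 s.f.
The fewest is 3 significant figures, from 88.0 N.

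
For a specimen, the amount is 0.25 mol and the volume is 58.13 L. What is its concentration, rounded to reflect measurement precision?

concentration = 0.25 mol ÷ 58.13 L = 0.00430070531567… mol/L.
0.25 has 2 significant figures; 58.13 has 4.
Division/multiplication keeps the fewest: 2 significant figures.
Rounded: 0.0043 mol/L.

0.0043 mol/L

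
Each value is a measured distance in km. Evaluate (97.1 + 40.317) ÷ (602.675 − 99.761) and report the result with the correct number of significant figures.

97.1 + 40.317 = 137.417, limited to 1 d.p. → 4 s.f.; 602.675 − 99.761 = 502.914, limited to 3 d.p. → 6 s.f.
Carrying full precision, 137.417 ÷ 502.914 = 0.273241548257…; keep min(4, 6) = 4 s.f.
Rounded to 4 significant figures: 0.2732.

0.2732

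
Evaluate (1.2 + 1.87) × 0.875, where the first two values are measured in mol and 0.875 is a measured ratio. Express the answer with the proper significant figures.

2.7 mol

1.2 mol + 1.87 mol = 3.07 mol; the sum is limited to 1 decimal place (2 s.f.).
Carrying full precision, 3.07 × 0.875 = 2.68625 mol; 0.875 has 3 s.f., so the result keeps min(2, 3) = 2 s.f.
Rounded to 2 significant figures: 2.7 mol.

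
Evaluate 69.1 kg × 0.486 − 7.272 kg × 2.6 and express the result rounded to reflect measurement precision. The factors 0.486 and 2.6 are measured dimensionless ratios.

15 kg

69.1 × 0.486 = 33.5826 → 33.6 kg (3 s.f., last digit at the 10^-1 place).
7.272 × 2.6 = 18.9072 → 19 kg (2 s.f., last digit at the 10^0 place).
Difference: 14.6754 kg; keep the coarser place, 10^0.
Result: 15 kg.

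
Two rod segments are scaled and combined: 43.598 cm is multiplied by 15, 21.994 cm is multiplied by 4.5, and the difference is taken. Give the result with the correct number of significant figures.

43.598 × 15 = 653.97 → 6.5 × 10^2 cm (2 s.f., last digit at the 10^1 place).
21.994 × 4.5 = 98.973 → 99 cm (2 s.f., last digit at the 10^0 place).
Difference: 554.997 cm; keep the coarser place, 10^1.
Result: 5.5 × 10^2 cm.

5.5 × 10^2 cm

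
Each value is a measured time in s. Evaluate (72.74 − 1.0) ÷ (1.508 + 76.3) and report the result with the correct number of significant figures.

0.922

72.74 − 1.0 = 71.74, limited to 1 d.p. → 3 s.f.; 1.508 + 76.3 = 77.808, limited to 1 d.p. → 3 s.f.
Carrying full precision, 71.74 ÷ 77.808 = 0.9220131606…; keep min(3, 3) = 3 s.f.
Rounded to 3 significant figures: 0.922.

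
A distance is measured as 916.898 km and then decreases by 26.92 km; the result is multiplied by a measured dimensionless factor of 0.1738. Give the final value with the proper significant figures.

1.547 × 10² km

916.898 km − 26.92 km = 889.978 km; the difference is limited to 2 decimal places (5 s.f.).
Carrying full precision, 889.978 × 0.1738 = 154.6781764 km; 0.1738 has 4 s.f., so the result keeps min(5, 4) = 4 s.f.
Rounded to 4 significant figures: 1.547 × 10² km.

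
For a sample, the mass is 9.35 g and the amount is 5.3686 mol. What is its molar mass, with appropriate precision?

molar mass = 9.35 g ÷ 5.3686 mol = 1.74160861305… g/mol.
9.35 has 3 significant figures; 5.3686 has 5.
Division/multiplication keeps the fewest: 3 significant figures.
Rounded: 1.74 g/mol.

1.74 g/mol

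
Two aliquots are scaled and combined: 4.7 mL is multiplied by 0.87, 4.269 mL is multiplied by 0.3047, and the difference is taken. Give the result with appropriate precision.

2.8 mL

4.7 × 0.87 = 4.089 → 4.1 mL (2 s.f., last digit at the 10^-1 place).
4.269 × 0.3047 = 1.3007643 → 1.301 mL (4 s.f., last digit at the 10^-3 place).
Difference: 2.7882357 mL; keep the coarser place, 10^-1.
Result: 2.8 mL.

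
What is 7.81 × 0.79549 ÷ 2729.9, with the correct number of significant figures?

7.81 × 0.79549 ÷ 2729.9 = 0.0022758258178…
Multiplication/division keeps the fewest significant figures: 7.81 → 3 s.f., 0.79549 → 5 s.f., 2729.9 → 5 s.f.; limit is 3.
Rounded to 3 significant figures: 0.00228.

0.00228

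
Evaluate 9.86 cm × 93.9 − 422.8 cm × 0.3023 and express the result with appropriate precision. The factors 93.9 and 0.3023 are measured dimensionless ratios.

9.86 × 93.9 = 925.854 → 926 cm (3 s.f., last digit at the 10^0 place).
422.8 × 0.3023 = 127.81244 → 127.8 cm (4 s.f., last digit at the 10^-1 place).
Difference: 798.04156 cm; keep the coarser place, 10^0.
Result: 798 cm.

798 cm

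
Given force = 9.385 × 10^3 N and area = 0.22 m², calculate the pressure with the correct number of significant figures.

4.3 × 10^4 Pa

pressure = 9.385 × 10^3 N ÷ 0.22 m² = 42659.0909091… Pa.
9.385 × 10^3 has 4 significant figures; 0.22 has 2.
Division/multiplication keeps the fewest: 2 significant figures.
Rounded: 4.3 × 10^4 Pa.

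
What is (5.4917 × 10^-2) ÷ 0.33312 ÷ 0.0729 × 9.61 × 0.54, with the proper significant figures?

12

(5.4917 × 10^-2) ÷ 0.33312 ÷ 0.0729 × 9.61 × 0.54 = 11.7353410627…
Multiplication/division keeps the fewest significant figures: 5.4917 × 10^-2 → 5 s.f., 0.33312 → 5 s.f., 0.0729 → 3 s.f., 9.61 → 3 s.f., 0.54 → 2 s.f.; limit is 2.
Rounded to 2 significant figures: 12.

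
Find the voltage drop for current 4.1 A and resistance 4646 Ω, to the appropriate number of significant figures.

voltage drop = 4.1 A × 4646 Ω = 19048.6 V.
4.1 has 2 significant figures; 4646 has 4.
Division/multiplication keeps the fewest: 2 significant figures.
Rounded: 1.9 × 10⁴ V.

1.9 × 10⁴ V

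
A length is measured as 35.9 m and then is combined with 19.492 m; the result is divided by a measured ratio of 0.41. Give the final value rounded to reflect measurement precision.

35.9 m + 19.492 m = 55.392 m; the sum is limited to 1 decimal place (3 s.f.).
Carrying full precision, 55.392 ÷ 0.41 = 135.102439024… m; 0.41 has 2 s.f., so the result keeps min(3, 2) = 2 s.f.
Rounded to 2 significant figures: 1.4 × 10² m.

1.4 × 10² m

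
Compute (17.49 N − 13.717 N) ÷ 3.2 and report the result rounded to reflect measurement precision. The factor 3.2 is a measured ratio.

17.49 N − 13.717 N = 3.773 N; the difference is limited to 2 decimal places (3 s.f.).
Carrying full precision, 3.773 ÷ 3.2 = 1.1790625 N; 3.2 has 2 s.f., so the result keeps min(3, 2) = 2 s.f.
Rounded to 2 significant figures: 1.2 N.

1.2 N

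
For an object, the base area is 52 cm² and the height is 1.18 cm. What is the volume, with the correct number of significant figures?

volume = 52 cm² × 1.18 cm = 61.36 cm³.
52 has 2 significant figures; 1.18 has 3.
Division/multiplication keeps the fewest: 2 significant figures.
Rounded: 61 cm³.

61 cm³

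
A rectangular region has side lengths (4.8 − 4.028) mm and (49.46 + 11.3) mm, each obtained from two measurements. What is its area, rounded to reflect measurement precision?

5 × 10¹ mm²

4.8 − 4.028 = 0.772, limited to 1 d.p. → 1 s.f.; 49.46 + 11.3 = 60.76, limited to 1 d.p. → 3 s.f.
Carrying full precision, 0.772 × 60.76 = 46.90672; keep min(1, 3) = 1 s.f.
Rounded to 1 significant figure: 5 × 10¹ mm².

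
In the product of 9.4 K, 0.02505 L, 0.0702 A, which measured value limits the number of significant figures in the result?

9.4 K → 2 s.f.; 0.02505 L → 4 s.f.; 0.0702 A → 3 s.f.
The fewest is 2 significant figures, from 9.4 K.

9.4 K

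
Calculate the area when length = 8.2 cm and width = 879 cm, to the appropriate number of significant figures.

7.2 × 10^3 cm²

area = 8.2 cm × 879 cm = 7207.8 cm².
8.2 has 2 significant figures; 879 has 3.
Division/multiplication keeps the fewest: 2 significant figures.
Rounded: 7.2 × 10^3 cm².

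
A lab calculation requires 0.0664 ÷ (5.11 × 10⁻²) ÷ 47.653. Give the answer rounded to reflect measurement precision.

0.0664 ÷ (5.11 × 10⁻²) ÷ 47.653 = 0.0272682289856…
Multiplication/division keeps the fewest significant figures: 0.0664 → 3 s.f., 5.11 × 10⁻² → 3 s.f., 47.653 → 5 s.f.; limit is 3.
Rounded to 3 significant figures: 2.73 × 10⁻².

2.73 × 10⁻²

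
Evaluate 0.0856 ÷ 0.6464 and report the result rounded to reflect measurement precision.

0.132

0.0856 ÷ 0.6464 = 0.132425742574…
Multiplication/division keeps the fewest significant figures: 0.0856 → 3 s.f., 0.6464 → 4 s.f.; limit is 3.
Rounded to 3 significant figures: 0.132.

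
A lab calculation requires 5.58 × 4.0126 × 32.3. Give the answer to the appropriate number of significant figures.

723

5.58 × 4.0126 × 32.3 = 723.2069484
Multiplication/division keeps the fewest significant figures: 5.58 → 3 s.f., 4.0126 → 5 s.f., 32.3 → 3 s.f.; limit is 3.
Rounded to 3 significant figures: 723.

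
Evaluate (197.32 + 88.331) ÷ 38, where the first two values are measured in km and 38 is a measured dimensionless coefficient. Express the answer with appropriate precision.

197.32 km + 88.331 km = 285.651 km; the sum is limited to 2 decimal places (5 s.f.).
Carrying full precision, 285.651 ÷ 38 = 7.51713157895… km; 38 has 2 s.f., so the result keeps min(5, 2) = 2 s.f.
Rounded to 2 significant figures: 7.5 km.

7.5 km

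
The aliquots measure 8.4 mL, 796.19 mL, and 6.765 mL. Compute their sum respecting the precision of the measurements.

8.4 mL + 796.19 mL + 6.765 mL = 811.355 mL.
Addition/subtraction keeps the fewest decimal places: 8.4 → 1 decimal place, 796.19 → 2 decimal places, 6.765 → 3 decimal places; limit is 1.
Rounded to 1 decimal place: 811.4 mL.

811.4 mL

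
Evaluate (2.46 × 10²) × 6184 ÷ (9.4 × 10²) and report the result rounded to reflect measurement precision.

1.6 × 10³

(2.46 × 10²) × 6184 ÷ (9.4 × 10²) = 1618.36595745…
Multiplication/division keeps the fewest significant figures: 2.46 × 10² → 3 s.f., 6184 → 4 s.f., 9.4 × 10² → 2 s.f.; limit is 2.
Rounded to 2 significant figures: 1.6 × 10³.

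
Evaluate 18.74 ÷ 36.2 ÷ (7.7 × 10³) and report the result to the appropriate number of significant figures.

6.7 × 10⁻⁵

18.74 ÷ 36.2 ÷ (7.7 × 10³) = 0.00006723111143…
Multiplication/division keeps the fewest significant figures: 18.74 → 4 s.f., 36.2 → 3 s.f., 7.7 × 10³ → 2 s.f.; limit is 2.
Rounded to 2 significant figures: 6.7 × 10⁻⁵.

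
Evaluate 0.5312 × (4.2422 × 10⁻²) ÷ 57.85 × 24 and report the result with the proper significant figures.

0.0093

0.5312 × (4.2422 × 10⁻²) ÷ 57.85 × 24 = 0.00934882616422…
Multiplication/division keeps the fewest significant figures: 0.5312 → 4 s.f., 4.2422 × 10⁻² → 5 s.f., 57.85 → 4 s.f., 24 → 2 s.f.; limit is 2.
Rounded to 2 significant figures: 0.0093.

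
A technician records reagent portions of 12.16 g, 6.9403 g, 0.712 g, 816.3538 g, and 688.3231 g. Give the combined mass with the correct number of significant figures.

12.16 g + 6.9403 g + 0.712 g + 816.3538 g + 688.3231 g = 1524.4892 g.
Addition/subtraction keeps the fewest decimal places: 12.16 → 2 decimal places, 6.9403 → 4 decimal places, 0.712 → 3 decimal places, 816.3538 → 4 decimal places, 688.3231 → 4 decimal places; limit is 2.
Rounded to 2 decimal places: 1524.49 g.

1524.49 g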